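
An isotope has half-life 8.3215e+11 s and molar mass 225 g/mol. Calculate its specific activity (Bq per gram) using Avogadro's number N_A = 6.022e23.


lambda = ln(2) / t_half = ln(2) / 8.3215e+11 = 8.329594e-13 /s
SA = lambda * N_A / M
SA = 8.329594e-13 * 6.022e23 / 225
SA = 2.2294e+09 Bq/g

2.2294e+09


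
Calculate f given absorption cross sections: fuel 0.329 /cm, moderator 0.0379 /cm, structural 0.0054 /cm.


f = Sigma_a_fuel / (Sigma_a_fuel + Sigma_a_mod + Sigma_a_other)
f = 0.329 / (0.329 + 0.0379 + 0.0054)
f = 0.88370

0.88370


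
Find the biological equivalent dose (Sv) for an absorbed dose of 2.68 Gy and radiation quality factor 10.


H = D * Q
H = 2.68 * 10
H = 26.800 Sv

26.800


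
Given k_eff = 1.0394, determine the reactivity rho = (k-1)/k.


rho = (k_eff - 1) / k_eff
rho = (1.0394 - 1) / 1.0394
rho = 0.037906

0.037906


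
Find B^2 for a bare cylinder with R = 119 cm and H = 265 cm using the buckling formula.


B^2 = (2.405/R)^2 + (pi/H)^2
B^2 = (2.405/119)^2 + (pi/265)^2
B^2 = 5.4899e-04 /cm^2

5.4899e-04


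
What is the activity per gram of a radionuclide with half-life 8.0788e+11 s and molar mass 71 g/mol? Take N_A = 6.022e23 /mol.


lambda = ln(2) / t_half = ln(2) / 8.0788e+11 = 8.579828e-13 /s
SA = lambda * N_A / M
SA = 8.579828e-13 * 6.022e23 / 71
SA = 7.2771e+09 Bq/g

7.2771e+09


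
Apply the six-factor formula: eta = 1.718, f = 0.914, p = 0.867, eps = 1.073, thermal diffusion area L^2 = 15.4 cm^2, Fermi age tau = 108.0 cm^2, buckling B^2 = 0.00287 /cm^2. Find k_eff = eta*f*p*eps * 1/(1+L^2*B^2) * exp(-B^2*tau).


k_inf = eta*f*p*eps = 1.718*0.914*0.867*1.073 = 1.460791
P_TNL = 1/(1 + L^2*B^2) = 1/(1 + 15.4*0.00287) = 0.9576728
P_FNL = exp(-B^2*tau) = exp(-0.00287*108.0) = 0.7334763
k_eff = k_inf * P_TNL * P_FNL = 1.460791 * 0.9576728 * 0.7334763
k_eff = 1.0261

1.0261


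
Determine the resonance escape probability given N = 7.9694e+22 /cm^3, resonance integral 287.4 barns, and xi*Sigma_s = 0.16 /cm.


p = exp(-N * I * 1e-24 / (xi*Sigma_s))
p = exp(-7.9694e+22 * 287.4 * 1e-24 / 0.16)
p = 6.7701e-63

6.7701e-63


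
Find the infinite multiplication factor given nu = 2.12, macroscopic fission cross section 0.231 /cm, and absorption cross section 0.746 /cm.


k_inf = nu * Sigma_f / Sigma_a
k_inf = 2.12 * 0.231 / 0.746
k_inf = 0.65646

0.65646


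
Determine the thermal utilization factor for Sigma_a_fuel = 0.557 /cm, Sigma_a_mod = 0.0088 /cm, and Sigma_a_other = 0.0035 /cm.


f = Sigma_a_fuel / (Sigma_a_fuel + Sigma_a_mod + Sigma_a_other)
f = 0.557 / (0.557 + 0.0088 + 0.0035)
f = 0.97839

0.97839


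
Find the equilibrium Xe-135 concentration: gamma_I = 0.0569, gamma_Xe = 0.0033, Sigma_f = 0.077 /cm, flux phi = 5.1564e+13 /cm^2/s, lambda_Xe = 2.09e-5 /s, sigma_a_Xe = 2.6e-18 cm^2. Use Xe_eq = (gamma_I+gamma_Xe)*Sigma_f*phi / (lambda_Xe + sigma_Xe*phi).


Xe_eq = (gamma_I + gamma_Xe) * Sigma_f * phi / (lambda_Xe + sigma_Xe * phi)
Numerator = (0.0569 + 0.0033) * 0.077 * 5.1564e+13 = 2.390198e+11
Denominator = 2.09e-5 + 2.6e-18 * 5.1564e+13 = 1.549664e-04
Xe_eq = 2.390198e+11 / 1.549664e-04 = 1.5424e+15 /cm^3

1.5424e+15


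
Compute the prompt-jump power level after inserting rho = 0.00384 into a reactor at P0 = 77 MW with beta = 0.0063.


P1/P0 = beta / (beta - rho)
P1/P0 = 0.0063 / (0.0063 - 0.00384) = 2.560976
P1 = 77 * 2.560976 = 197.20 MW

197.20


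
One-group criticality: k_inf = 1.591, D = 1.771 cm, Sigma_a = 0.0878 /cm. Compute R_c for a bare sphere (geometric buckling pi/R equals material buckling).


L^2 = D / Sigma_a = 1.771 / 0.0878 = 20.17084 cm^2
B_m^2 = (k_inf - 1) / L^2 = (1.591 - 1) / 20.17084 = 0.02929972 /cm^2
For a bare sphere: B_g = pi/R, so R_c = pi / sqrt(B_m^2)
R_c = pi / sqrt(0.02929972) = 18.353 cm

18.353


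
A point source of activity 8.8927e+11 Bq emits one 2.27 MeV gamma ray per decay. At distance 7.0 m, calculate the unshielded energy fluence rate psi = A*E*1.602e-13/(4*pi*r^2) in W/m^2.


psi = A * E * 1.602e-13 / (4*pi*r^2)
psi = 8.8927e+11 * 2.27 * 1.602e-13 / (4*pi*7.0^2)
psi = 5.2519e-04 W/m^2

5.2519e-04


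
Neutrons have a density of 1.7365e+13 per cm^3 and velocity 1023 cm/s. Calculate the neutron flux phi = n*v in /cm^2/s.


phi = n * v
phi = 1.7365e+13 * 1023
phi = 1.7764e+16 /cm^2/s

1.7764e+16


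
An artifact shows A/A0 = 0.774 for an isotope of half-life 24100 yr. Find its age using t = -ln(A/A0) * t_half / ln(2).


lambda = ln(2) / t_half = ln(2) / 24100 = 2.876129e-05 /yr
t = -ln(A/A0) / lambda
t = -ln(0.774) / 2.876129e-05
t = 8907.2 yr

8907.2


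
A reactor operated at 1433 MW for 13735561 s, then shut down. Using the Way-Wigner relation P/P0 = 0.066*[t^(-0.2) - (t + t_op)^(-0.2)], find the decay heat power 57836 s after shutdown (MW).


P/P0 = 0.066 * [t^(-0.2) - (t + t_op)^(-0.2)]
P/P0 = 0.066 * [57836^(-0.2) - (57836 + 13735561)^(-0.2)]
P/P0 = 0.066 * [0.1115733 - 0.03733067] = 0.004900014
P = 1433 * 0.004900014 = 7.0217 MW

7.0217


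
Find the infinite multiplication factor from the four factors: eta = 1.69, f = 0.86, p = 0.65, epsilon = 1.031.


k_inf = eta * f * p * epsilon
k_inf = 1.69 * 0.86 * 0.65 * 1.031
k_inf = 0.97400

0.97400


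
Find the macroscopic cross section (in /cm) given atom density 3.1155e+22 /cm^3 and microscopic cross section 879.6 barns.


Sigma = N * sigma_barns * 1e-24
Sigma = 3.1155e+22 * 879.6 * 1e-24
Sigma = 27.404 /cm

27.404


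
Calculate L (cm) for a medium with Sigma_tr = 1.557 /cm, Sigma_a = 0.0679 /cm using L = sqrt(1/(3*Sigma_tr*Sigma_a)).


D = 1 / (3 * Sigma_tr) = 1 / (3 * 1.557) = 0.2140869 cm
L = sqrt(D / Sigma_a)
L = sqrt(0.2140869 / 0.0679)
L = 1.7757 cm

1.7757


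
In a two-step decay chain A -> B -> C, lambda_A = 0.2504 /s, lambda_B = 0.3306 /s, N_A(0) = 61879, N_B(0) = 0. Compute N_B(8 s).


N_B(t) = lambda_A * N_A0 / (lambda_B - lambda_A) * [exp(-lambda_A*t) - exp(-lambda_B*t)]
exp(-0.2504*8) = 0.1349029; exp(-0.3306*8) = 0.07101956
N_B = 0.2504 * 61879 / (0.3306 - 0.2504) * (0.1349029 - 0.07101956)
N_B = 12342

12342


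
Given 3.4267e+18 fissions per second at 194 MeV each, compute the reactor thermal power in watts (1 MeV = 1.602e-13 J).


P = fission_rate * E_MeV * 1.602e-13
P = 3.4267e+18 * 194 * 1.602e-13
P = 1.0650e+08 W

1.0650e+08


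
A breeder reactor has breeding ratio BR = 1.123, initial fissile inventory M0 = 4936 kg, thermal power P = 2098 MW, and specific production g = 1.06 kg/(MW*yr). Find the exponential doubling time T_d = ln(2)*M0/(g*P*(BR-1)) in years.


Breeding gain G = BR - 1 = 1.123 - 1 = 0.123
Fissile production rate = g * P * G = 1.06 * 2098 * 0.123 = 273.53724 kg/yr
T_d = ln(2) * M0 / (g * P * G)
T_d = ln(2) * 4936 / 273.53724 = 12.508 yr

12.508


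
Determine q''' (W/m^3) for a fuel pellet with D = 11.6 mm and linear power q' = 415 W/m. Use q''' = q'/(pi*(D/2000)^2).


r = D / 2 / 1000 = 11.6 / 2 / 1000 = 0.0058 m
q''' = q' / (pi * r^2)
q''' = 415 / (pi * 0.0058^2)
q''' = 3.9268e+06 W/m^3

3.9268e+06


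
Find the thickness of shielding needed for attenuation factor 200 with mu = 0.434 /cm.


x = ln(factor) / mu
x = ln(200) / 0.434
x = 12.208 cm

12.208


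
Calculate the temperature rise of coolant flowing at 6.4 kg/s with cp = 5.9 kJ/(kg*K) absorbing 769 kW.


dT = Q / (m_dot * cp)
dT = 769 / (6.4 * 5.9)
dT = 20.365 C

20.365


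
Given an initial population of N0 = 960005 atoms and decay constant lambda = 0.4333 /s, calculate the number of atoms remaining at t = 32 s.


N = N0 * exp(-lambda * t)
N = 960005 * exp(-0.4333 * 32)
N = 0.91310

0.91310


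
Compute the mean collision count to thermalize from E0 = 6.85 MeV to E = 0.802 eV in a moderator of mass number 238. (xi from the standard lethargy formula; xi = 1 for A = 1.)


xi = 1 + (A-1)^2/(2A)*ln((A-1)/(A+1)) = 0.008379872 (for A = 238)
n = ln(E0/E) / xi
n = ln(6.85e6 / 0.802) / 0.008379872
n = ln(8.541147e+06) / 0.008379872 = 1904.6

1904.6


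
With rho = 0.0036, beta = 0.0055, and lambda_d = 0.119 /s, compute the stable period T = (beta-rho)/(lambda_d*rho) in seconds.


T = (beta - rho) / (lambda_d * rho)
T = (0.0055 - 0.0036) / (0.119 * 0.0036)
T = 4.4351 s

4.4351


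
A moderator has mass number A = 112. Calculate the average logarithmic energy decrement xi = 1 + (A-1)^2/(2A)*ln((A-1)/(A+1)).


xi = 1 + (A-1)^2/(2A) * ln((A-1)/(A+1))
xi = 1 + (112-1)^2/(2*112) * ln((112-1)/(112 +1))
xi = 0.017751

0.017751


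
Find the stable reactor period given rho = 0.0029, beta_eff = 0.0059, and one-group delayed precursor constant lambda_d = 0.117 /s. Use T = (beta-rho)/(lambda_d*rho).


T = (beta - rho) / (lambda_d * rho)
T = (0.0059 - 0.0029) / (0.117 * 0.0029)
T = 8.8417 s

8.8417


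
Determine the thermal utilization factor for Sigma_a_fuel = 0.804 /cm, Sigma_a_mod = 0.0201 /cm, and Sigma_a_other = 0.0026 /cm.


f = Sigma_a_fuel / (Sigma_a_fuel + Sigma_a_mod + Sigma_a_other)
f = 0.804 / (0.804 + 0.0201 + 0.0026)
f = 0.97254

0.97254


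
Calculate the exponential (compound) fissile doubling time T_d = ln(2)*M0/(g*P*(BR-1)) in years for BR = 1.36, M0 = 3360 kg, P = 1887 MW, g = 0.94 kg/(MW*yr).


Breeding gain G = BR - 1 = 1.36 - 1 = 0.36
Fissile production rate = g * P * G = 0.94 * 1887 * 0.36 = 638.5608 kg/yr
T_d = ln(2) * M0 / (g * P * G)
T_d = ln(2) * 3360 / 638.5608 = 3.6472 yr

3.6472


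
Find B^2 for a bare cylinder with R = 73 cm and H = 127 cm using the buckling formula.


B^2 = (2.405/R)^2 + (pi/H)^2
B^2 = (2.405/73)^2 + (pi/127)^2
B^2 = 0.0016973 /cm^2

0.0016973


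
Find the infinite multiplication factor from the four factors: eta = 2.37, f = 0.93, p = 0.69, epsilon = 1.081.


k_inf = eta * f * p * epsilon
k_inf = 2.37 * 0.93 * 0.69 * 1.081
k_inf = 1.6440

1.6440


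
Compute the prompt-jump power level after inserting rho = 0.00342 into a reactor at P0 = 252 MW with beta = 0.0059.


P1/P0 = beta / (beta - rho)
P1/P0 = 0.0059 / (0.0059 - 0.00342) = 2.379032
P1 = 252 * 2.379032 = 599.52 MW

599.52


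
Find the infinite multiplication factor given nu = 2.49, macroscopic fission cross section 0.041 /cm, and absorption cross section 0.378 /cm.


k_inf = nu * Sigma_f / Sigma_a
k_inf = 2.49 * 0.041 / 0.378
k_inf = 0.27008

0.27008


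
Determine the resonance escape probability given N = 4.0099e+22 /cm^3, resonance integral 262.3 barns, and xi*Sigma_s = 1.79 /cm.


p = exp(-N * I * 1e-24 / (xi*Sigma_s))
p = exp(-4.0099e+22 * 262.3 * 1e-24 / 1.79)
p = 0.0028061

0.0028061


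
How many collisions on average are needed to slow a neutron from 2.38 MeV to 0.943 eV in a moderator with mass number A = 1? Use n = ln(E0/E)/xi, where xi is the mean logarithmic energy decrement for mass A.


xi = 1 + (A-1)^2/(2A)*ln((A-1)/(A+1)) = 1 (for A = 1)
n = ln(E0/E) / xi
n = ln(2.38e6 / 0.943) / 1
n = ln(2.523860e+06) / 1 = 14.741

14.741


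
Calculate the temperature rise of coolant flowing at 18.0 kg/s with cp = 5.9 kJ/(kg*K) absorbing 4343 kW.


dT = Q / (m_dot * cp)
dT = 4343 / (18.0 * 5.9)
dT = 40.895 C

40.895


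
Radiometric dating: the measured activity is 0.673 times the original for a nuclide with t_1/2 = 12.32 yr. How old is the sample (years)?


lambda = ln(2) / t_half = ln(2) / 12.32 = 0.05626195 /yr
t = -ln(A/A0) / lambda
t = -ln(0.673) / 0.05626195
t = 7.0387 yr

7.0387


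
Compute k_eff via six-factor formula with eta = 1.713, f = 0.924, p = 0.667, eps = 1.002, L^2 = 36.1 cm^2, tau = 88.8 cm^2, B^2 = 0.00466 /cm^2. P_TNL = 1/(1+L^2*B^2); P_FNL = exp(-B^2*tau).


k_inf = eta*f*p*eps = 1.713*0.924*0.667*1.002 = 1.057847
P_TNL = 1/(1 + L^2*B^2) = 1/(1 + 36.1*0.00466) = 0.8559988
P_FNL = exp(-B^2*tau) = exp(-0.00466*88.8) = 0.6611279
k_eff = k_inf * P_TNL * P_FNL = 1.057847 * 0.8559988 * 0.6611279
k_eff = 0.59866

0.59866


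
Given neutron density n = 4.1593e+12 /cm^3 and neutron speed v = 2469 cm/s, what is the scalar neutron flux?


phi = n * v
phi = 4.1593e+12 * 2469
phi = 1.0269e+16 /cm^2/s

1.0269e+16


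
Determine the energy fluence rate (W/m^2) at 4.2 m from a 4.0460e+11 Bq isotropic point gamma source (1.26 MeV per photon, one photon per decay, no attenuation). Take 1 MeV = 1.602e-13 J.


psi = A * E * 1.602e-13 / (4*pi*r^2)
psi = 4.0460e+11 * 1.26 * 1.602e-13 / (4*pi*4.2^2)
psi = 3.6843e-04 W/m^2

3.6843e-04


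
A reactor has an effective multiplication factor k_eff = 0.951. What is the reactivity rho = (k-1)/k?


rho = (k_eff - 1) / k_eff
rho = (0.951 - 1) / 0.951
rho = -0.051525

-0.051525


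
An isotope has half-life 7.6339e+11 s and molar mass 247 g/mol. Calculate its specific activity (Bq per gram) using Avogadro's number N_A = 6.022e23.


lambda = ln(2) / t_half = ln(2) / 7.6339e+11 = 9.079857e-13 /s
SA = lambda * N_A / M
SA = 9.079857e-13 * 6.022e23 / 247
SA = 2.2137e+09 Bq/g

2.2137e+09


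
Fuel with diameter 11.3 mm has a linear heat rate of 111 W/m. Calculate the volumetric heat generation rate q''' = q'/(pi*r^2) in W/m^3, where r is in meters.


r = D / 2 / 1000 = 11.3 / 2 / 1000 = 0.00565 m
q''' = q' / (pi * r^2)
q''' = 111 / (pi * 0.00565^2)
q''' = 1.1068e+06 W/m^3

1.1068e+06


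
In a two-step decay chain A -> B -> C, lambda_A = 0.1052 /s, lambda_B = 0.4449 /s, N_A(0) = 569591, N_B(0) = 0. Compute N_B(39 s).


N_B(t) = lambda_A * N_A0 / (lambda_B - lambda_A) * [exp(-lambda_A*t) - exp(-lambda_B*t)]
exp(-0.1052*39) = 0.01652634; exp(-0.4449*39) = 2.914157e-08
N_B = 0.1052 * 569591 / (0.4449 - 0.1052) * (0.01652634 - 2.914157e-08)
N_B = 2915.1

2915.1


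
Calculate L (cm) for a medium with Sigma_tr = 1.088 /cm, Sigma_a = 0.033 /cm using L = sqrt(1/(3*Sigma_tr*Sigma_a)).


D = 1 / (3 * Sigma_tr) = 1 / (3 * 1.088) = 0.3063725 cm
L = sqrt(D / Sigma_a)
L = sqrt(0.3063725 / 0.033)
L = 3.0470 cm

3.0470


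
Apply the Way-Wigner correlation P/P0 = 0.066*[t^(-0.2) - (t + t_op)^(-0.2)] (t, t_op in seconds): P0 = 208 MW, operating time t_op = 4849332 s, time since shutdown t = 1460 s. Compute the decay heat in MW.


P/P0 = 0.066 * [t^(-0.2) - (t + t_op)^(-0.2)]
P/P0 = 0.066 * [1460^(-0.2) - (1460 + 4849332)^(-0.2)]
P/P0 = 0.066 * [0.2328785 - 0.04600844] = 0.01233342
P = 208 * 0.01233342 = 2.5654 MW

2.5654


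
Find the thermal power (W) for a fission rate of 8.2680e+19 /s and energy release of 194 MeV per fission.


P = fission_rate * E_MeV * 1.602e-13
P = 8.2680e+19 * 194 * 1.602e-13
P = 2.5696e+09 W

2.5696e+09


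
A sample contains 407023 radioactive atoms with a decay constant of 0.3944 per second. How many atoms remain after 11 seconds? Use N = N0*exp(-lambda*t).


N = N0 * exp(-lambda * t)
N = 407023 * exp(-0.3944 * 11)
N = 5314.7

5314.7


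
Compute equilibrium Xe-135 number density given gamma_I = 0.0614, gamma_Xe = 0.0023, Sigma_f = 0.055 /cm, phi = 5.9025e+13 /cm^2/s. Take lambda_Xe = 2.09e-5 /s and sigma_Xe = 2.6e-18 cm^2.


Xe_eq = (gamma_I + gamma_Xe) * Sigma_f * phi / (lambda_Xe + sigma_Xe * phi)
Numerator = (0.0614 + 0.0023) * 0.055 * 5.9025e+13 = 2.067941e+11
Denominator = 2.09e-5 + 2.6e-18 * 5.9025e+13 = 1.743650e-04
Xe_eq = 2.067941e+11 / 1.743650e-04 = 1.1860e+15 /cm^3

1.1860e+15


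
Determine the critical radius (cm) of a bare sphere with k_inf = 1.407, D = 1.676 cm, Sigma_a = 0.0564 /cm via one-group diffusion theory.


L^2 = D / Sigma_a = 1.676 / 0.0564 = 29.71631 cm^2
B_m^2 = (k_inf - 1) / L^2 = (1.407 - 1) / 29.71631 = 0.01369618 /cm^2
For a bare sphere: B_g = pi/R, so R_c = pi / sqrt(B_m^2)
R_c = pi / sqrt(0.01369618) = 26.844 cm

26.844


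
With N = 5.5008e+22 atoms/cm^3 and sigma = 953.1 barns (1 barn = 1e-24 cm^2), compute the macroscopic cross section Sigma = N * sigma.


Sigma = N * sigma_barns * 1e-24
Sigma = 5.5008e+22 * 953.1 * 1e-24
Sigma = 52.428 /cm

52.428


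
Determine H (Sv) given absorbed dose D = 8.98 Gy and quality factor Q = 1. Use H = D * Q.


H = D * Q
H = 8.98 * 1
H = 8.9800 Sv

8.9800


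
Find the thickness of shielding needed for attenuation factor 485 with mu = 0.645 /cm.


x = ln(factor) / mu
x = ln(485) / 0.645
x = 9.5878 cm

9.5878


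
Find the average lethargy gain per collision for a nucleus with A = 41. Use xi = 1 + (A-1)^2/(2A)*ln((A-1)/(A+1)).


xi = 1 + (A-1)^2/(2A) * ln((A-1)/(A+1))
xi = 1 + (41-1)^2/(2*41) * ln((41-1)/(41 +1))
xi = 0.047997

0.047997


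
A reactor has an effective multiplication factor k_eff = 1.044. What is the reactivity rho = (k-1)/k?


rho = (k_eff - 1) / k_eff
rho = (1.044 - 1) / 1.044
rho = 0.042146

0.042146


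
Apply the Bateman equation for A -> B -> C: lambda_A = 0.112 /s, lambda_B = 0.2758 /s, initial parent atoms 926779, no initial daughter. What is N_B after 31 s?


N_B(t) = lambda_A * N_A0 / (lambda_B - lambda_A) * [exp(-lambda_A*t) - exp(-lambda_B*t)]
exp(-0.112*31) = 0.03105486; exp(-0.2758*31) = 1.935838e-04
N_B = 0.112 * 926779 / (0.2758 - 0.112) * (0.03105486 - 1.935838e-04)
N_B = 19557

19557


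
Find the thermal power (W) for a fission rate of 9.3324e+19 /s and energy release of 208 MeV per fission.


P = fission_rate * E_MeV * 1.602e-13
P = 9.3324e+19 * 208 * 1.602e-13
P = 3.1097e+09 W

3.1097e+09


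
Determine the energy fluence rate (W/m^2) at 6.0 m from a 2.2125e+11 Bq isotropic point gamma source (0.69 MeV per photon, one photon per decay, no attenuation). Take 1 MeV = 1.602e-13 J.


psi = A * E * 1.602e-13 / (4*pi*r^2)
psi = 2.2125e+11 * 0.69 * 1.602e-13 / (4*pi*6.0^2)
psi = 5.4061e-05 W/m^2

5.4061e-05


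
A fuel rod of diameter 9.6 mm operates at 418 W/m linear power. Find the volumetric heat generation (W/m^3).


r = D / 2 / 1000 = 9.6 / 2 / 1000 = 0.0048 m
q''' = q' / (pi * r^2)
q''' = 418 / (pi * 0.0048^2)
q''' = 5.7749e+06 W/m^3

5.7749e+06


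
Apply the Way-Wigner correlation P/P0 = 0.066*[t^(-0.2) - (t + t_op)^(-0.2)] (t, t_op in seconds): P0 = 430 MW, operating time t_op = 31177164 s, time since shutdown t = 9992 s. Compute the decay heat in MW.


P/P0 = 0.066 * [t^(-0.2) - (t + t_op)^(-0.2)]
P/P0 = 0.066 * [9992^(-0.2) - (9992 + 31177164)^(-0.2)]
P/P0 = 0.066 * [0.1585147 - 0.03171063] = 0.008369069
P = 430 * 0.008369069 = 3.5987 MW

3.5987


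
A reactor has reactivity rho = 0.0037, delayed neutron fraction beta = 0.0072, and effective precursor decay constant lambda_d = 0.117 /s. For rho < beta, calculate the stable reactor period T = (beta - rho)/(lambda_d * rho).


T = (beta - rho) / (lambda_d * rho)
T = (0.0072 - 0.0037) / (0.117 * 0.0037)
T = 8.0850 s

8.0850


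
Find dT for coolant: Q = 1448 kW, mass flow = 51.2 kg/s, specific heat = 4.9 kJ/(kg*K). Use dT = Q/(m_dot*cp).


dT = Q / (m_dot * cp)
dT = 1448 / (51.2 * 4.9)
dT = 5.7717 C

5.7717


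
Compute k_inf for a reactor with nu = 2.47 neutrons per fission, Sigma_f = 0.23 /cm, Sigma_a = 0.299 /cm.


k_inf = nu * Sigma_f / Sigma_a
k_inf = 2.47 * 0.23 / 0.299
k_inf = 1.9000

1.9000


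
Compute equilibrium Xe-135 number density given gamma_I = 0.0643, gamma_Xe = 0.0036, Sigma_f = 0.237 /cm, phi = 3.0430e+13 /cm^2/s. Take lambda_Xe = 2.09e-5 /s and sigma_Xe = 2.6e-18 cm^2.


Xe_eq = (gamma_I + gamma_Xe) * Sigma_f * phi / (lambda_Xe + sigma_Xe * phi)
Numerator = (0.0643 + 0.0036) * 0.237 * 3.0430e+13 = 4.896887e+11
Denominator = 2.09e-5 + 2.6e-18 * 3.0430e+13 = 1.000180e-04
Xe_eq = 4.896887e+11 / 1.000180e-04 = 4.8960e+15 /cm^3

4.8960e+15


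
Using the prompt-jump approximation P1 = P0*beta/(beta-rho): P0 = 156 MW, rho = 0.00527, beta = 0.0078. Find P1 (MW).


P1/P0 = beta / (beta - rho)
P1/P0 = 0.0078 / (0.0078 - 0.00527) = 3.083004
P1 = 156 * 3.083004 = 480.95 MW

480.95


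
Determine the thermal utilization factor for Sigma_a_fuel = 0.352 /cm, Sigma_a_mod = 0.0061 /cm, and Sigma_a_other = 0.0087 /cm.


f = Sigma_a_fuel / (Sigma_a_fuel + Sigma_a_mod + Sigma_a_other)
f = 0.352 / (0.352 + 0.0061 + 0.0087)
f = 0.95965

0.95965


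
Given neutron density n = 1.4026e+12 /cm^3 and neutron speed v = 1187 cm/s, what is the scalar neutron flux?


phi = n * v
phi = 1.4026e+12 * 1187
phi = 1.6649e+15 /cm^2/s

1.6649e+15


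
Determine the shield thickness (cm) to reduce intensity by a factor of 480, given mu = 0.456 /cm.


x = ln(factor) / mu
x = ln(480) / 0.456
x = 13.539 cm

13.539


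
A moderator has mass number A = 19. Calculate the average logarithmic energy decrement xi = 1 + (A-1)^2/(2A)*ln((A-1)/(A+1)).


xi = 1 + (A-1)^2/(2A) * ln((A-1)/(A+1))
xi = 1 + (19-1)^2/(2*19) * ln((19-1)/(19 +1))
xi = 0.10166

0.10166


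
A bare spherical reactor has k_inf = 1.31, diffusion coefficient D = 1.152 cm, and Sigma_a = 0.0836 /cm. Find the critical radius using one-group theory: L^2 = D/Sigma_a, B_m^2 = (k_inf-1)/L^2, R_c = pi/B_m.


L^2 = D / Sigma_a = 1.152 / 0.0836 = 13.77990 cm^2
B_m^2 = (k_inf - 1) / L^2 = (1.31 - 1) / 13.77990 = 0.02249653 /cm^2
For a bare sphere: B_g = pi/R, so R_c = pi / sqrt(B_m^2)
R_c = pi / sqrt(0.02249653) = 20.946 cm

20.946


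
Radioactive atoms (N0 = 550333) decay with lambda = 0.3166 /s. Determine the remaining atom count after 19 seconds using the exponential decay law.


N = N0 * exp(-lambda * t)
N = 550333 * exp(-0.3166 * 19)
N = 1343.3

1343.3


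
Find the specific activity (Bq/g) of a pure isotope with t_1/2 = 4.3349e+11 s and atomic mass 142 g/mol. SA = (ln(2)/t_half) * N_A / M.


lambda = ln(2) / t_half = ln(2) / 4.3349e+11 = 1.598992e-12 /s
SA = lambda * N_A / M
SA = 1.598992e-12 * 6.022e23 / 142
SA = 6.7811e+09 Bq/g

6.7811e+09


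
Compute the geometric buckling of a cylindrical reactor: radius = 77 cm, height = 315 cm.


B^2 = (2.405/R)^2 + (pi/H)^2
B^2 = (2.405/77)^2 + (pi/315)^2
B^2 = 0.0010750 /cm^2

0.0010750


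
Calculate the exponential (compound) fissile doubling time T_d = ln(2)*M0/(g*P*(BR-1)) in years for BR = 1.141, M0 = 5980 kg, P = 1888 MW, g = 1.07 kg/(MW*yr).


Breeding gain G = BR - 1 = 1.141 - 1 = 0.141
Fissile production rate = g * P * G = 1.07 * 1888 * 0.141 = 284.84256 kg/yr
T_d = ln(2) * M0 / (g * P * G)
T_d = ln(2) * 5980 / 284.84256 = 14.552 yr

14.552


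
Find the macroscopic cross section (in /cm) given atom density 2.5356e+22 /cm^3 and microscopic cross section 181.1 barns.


Sigma = N * sigma_barns * 1e-24
Sigma = 2.5356e+22 * 181.1 * 1e-24
Sigma = 4.5920 /cm

4.5920


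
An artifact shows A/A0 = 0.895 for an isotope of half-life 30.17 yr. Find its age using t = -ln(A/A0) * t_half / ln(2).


lambda = ln(2) / t_half = ln(2) / 30.17 = 0.02297472 /yr
t = -ln(A/A0) / lambda
t = -ln(0.895) / 0.02297472
t = 4.8284 yr

4.8284


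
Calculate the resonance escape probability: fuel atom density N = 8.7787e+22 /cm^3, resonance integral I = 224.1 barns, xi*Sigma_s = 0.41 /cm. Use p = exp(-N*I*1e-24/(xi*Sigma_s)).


p = exp(-N * I * 1e-24 / (xi*Sigma_s))
p = exp(-8.7787e+22 * 224.1 * 1e-24 / 0.41)
p = 1.4495e-21

1.4495e-21


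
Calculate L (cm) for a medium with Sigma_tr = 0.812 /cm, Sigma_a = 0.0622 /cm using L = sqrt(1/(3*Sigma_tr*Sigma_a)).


D = 1 / (3 * Sigma_tr) = 1 / (3 * 0.812) = 0.4105090 cm
L = sqrt(D / Sigma_a)
L = sqrt(0.4105090 / 0.0622)
L = 2.5690 cm

2.5690


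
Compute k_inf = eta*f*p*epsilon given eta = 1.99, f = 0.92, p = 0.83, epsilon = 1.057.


k_inf = eta * f * p * epsilon
k_inf = 1.99 * 0.92 * 0.83 * 1.057
k_inf = 1.6062

1.6062


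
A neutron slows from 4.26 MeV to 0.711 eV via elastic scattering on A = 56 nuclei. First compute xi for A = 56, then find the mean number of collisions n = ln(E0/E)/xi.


xi = 1 + (A-1)^2/(2A)*ln((A-1)/(A+1)) = 0.03529286 (for A = 56)
n = ln(E0/E) / xi
n = ln(4.26e6 / 0.711) / 0.03529286
n = ln(5.991561e+06) / 0.03529286 = 442.18

442.18


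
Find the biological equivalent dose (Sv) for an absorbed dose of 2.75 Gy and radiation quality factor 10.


H = D * Q
H = 2.75 * 10
H = 27.500 Sv

27.500


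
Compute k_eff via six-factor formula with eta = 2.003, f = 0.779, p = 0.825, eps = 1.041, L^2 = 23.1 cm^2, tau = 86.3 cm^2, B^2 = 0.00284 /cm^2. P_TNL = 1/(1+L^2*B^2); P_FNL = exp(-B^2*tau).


k_inf = eta*f*p*eps = 2.003*0.779*0.825*1.041 = 1.340056
P_TNL = 1/(1 + L^2*B^2) = 1/(1 + 23.1*0.00284) = 0.9384349
P_FNL = exp(-B^2*tau) = exp(-0.00284*86.3) = 0.7826325
k_eff = k_inf * P_TNL * P_FNL = 1.340056 * 0.9384349 * 0.7826325
k_eff = 0.98420

0.98420


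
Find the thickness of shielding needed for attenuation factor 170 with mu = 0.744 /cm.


x = ln(factor) / mu
x = ln(170) / 0.744
x = 6.9030 cm

6.9030


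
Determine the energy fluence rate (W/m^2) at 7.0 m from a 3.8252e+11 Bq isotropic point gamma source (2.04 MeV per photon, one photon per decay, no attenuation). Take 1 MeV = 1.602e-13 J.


psi = A * E * 1.602e-13 / (4*pi*r^2)
psi = 3.8252e+11 * 2.04 * 1.602e-13 / (4*pi*7.0^2)
psi = 2.0302e-04 W/m^2

2.0302e-04


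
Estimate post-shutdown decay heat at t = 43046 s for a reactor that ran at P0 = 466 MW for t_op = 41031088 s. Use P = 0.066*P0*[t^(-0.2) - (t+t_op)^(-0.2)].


P/P0 = 0.066 * [t^(-0.2) - (t + t_op)^(-0.2)]
P/P0 = 0.066 * [43046^(-0.2) - (43046 + 41031088)^(-0.2)]
P/P0 = 0.066 * [0.1183623 - 0.03001140] = 0.005831159
P = 466 * 0.005831159 = 2.7173 MW

2.7173


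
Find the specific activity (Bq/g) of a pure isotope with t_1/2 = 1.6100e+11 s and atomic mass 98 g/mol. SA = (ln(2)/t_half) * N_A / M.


lambda = ln(2) / t_half = ln(2) / 1.6100e+11 = 4.305262e-12 /s
SA = lambda * N_A / M
SA = 4.305262e-12 * 6.022e23 / 98
SA = 2.6455e+10 Bq/g

2.6455e+10


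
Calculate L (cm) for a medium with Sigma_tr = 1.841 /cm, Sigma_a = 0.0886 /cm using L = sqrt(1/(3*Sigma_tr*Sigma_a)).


D = 1 / (3 * Sigma_tr) = 1 / (3 * 1.841) = 0.1810610 cm
L = sqrt(D / Sigma_a)
L = sqrt(0.1810610 / 0.0886)
L = 1.4295 cm

1.4295


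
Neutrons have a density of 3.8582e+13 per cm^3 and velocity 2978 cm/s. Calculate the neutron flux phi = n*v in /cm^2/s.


phi = n * v
phi = 3.8582e+13 * 2978
phi = 1.1490e+17 /cm^2/s

1.1490e+17


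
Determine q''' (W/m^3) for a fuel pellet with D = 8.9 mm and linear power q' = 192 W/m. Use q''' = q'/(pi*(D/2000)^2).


r = D / 2 / 1000 = 8.9 / 2 / 1000 = 0.00445 m
q''' = q' / (pi * r^2)
q''' = 192 / (pi * 0.00445^2)
q''' = 3.0863e+06 W/m^3

3.0863e+06


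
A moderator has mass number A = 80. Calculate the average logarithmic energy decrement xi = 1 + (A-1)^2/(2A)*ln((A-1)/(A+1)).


xi = 1 + (A-1)^2/(2A) * ln((A-1)/(A+1))
xi = 1 + (80-1)^2/(2*80) * ln((80-1)/(80 +1))
xi = 0.024793

0.024793


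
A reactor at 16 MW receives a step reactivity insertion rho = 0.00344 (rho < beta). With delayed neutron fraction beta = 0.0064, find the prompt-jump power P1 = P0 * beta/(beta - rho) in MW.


P1/P0 = beta / (beta - rho)
P1/P0 = 0.0064 / (0.0064 - 0.00344) = 2.162162
P1 = 16 * 2.162162 = 34.595 MW

34.595


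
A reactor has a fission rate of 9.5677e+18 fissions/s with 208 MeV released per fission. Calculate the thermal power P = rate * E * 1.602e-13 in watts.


P = fission_rate * E_MeV * 1.602e-13
P = 9.5677e+18 * 208 * 1.602e-13
P = 3.1881e+08 W

3.1881e+08


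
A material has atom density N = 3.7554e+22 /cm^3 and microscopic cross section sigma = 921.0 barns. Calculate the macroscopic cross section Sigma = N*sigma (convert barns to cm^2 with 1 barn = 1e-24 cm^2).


Sigma = N * sigma_barns * 1e-24
Sigma = 3.7554e+22 * 921.0 * 1e-24
Sigma = 34.587 /cm

34.587


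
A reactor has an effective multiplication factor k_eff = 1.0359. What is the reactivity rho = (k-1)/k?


rho = (k_eff - 1) / k_eff
rho = (1.0359 - 1) / 1.0359
rho = 0.034656

0.034656


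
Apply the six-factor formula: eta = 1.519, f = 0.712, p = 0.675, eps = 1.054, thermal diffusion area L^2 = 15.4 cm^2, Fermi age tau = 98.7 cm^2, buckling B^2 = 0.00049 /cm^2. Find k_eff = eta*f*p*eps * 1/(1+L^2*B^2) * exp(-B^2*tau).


k_inf = eta*f*p*eps = 1.519*0.712*0.675*1.054 = 0.7694531
P_TNL = 1/(1 + L^2*B^2) = 1/(1 + 15.4*0.00049) = 0.9925105
P_FNL = exp(-B^2*tau) = exp(-0.00049*98.7) = 0.9527879
k_eff = k_inf * P_TNL * P_FNL = 0.7694531 * 0.9925105 * 0.9527879
k_eff = 0.72763

0.72763


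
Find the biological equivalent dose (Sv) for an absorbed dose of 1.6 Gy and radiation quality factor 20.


H = D * Q
H = 1.6 * 20
H = 32.000 Sv

32.000


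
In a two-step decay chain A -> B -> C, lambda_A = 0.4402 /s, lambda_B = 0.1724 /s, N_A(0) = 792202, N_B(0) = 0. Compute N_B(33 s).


N_B(t) = lambda_A * N_A0 / (lambda_B - lambda_A) * [exp(-lambda_A*t) - exp(-lambda_B*t)]
exp(-0.4402*33) = 4.911089e-07; exp(-0.1724*33) = 0.003382298
N_B = 0.4402 * 792202 / (0.1724 - 0.4402) * (4.911089e-07 - 0.003382298)
N_B = 4403.8

4403.8


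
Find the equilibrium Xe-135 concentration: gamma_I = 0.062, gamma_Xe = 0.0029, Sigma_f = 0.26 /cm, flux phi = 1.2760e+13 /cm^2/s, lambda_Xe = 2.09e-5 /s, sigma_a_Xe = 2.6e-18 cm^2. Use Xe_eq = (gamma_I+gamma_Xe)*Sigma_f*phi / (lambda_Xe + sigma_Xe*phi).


Xe_eq = (gamma_I + gamma_Xe) * Sigma_f * phi / (lambda_Xe + sigma_Xe * phi)
Numerator = (0.062 + 0.0029) * 0.26 * 1.2760e+13 = 2.153122e+11
Denominator = 2.09e-5 + 2.6e-18 * 1.2760e+13 = 5.407600e-05
Xe_eq = 2.153122e+11 / 5.407600e-05 = 3.9817e+15 /cm^3

3.9817e+15


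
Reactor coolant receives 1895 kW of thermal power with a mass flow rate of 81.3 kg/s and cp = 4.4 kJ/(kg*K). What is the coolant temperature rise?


dT = Q / (m_dot * cp)
dT = 1895 / (81.3 * 4.4)
dT = 5.2974 C

5.2974


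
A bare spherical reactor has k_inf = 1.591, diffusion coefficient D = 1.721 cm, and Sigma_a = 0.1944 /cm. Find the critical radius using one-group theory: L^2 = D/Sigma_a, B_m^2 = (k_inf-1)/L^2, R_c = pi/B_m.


L^2 = D / Sigma_a = 1.721 / 0.1944 = 8.852881 cm^2
B_m^2 = (k_inf - 1) / L^2 = (1.591 - 1) / 8.852881 = 0.06675793 /cm^2
For a bare sphere: B_g = pi/R, so R_c = pi / sqrt(B_m^2)
R_c = pi / sqrt(0.06675793) = 12.159 cm

12.159


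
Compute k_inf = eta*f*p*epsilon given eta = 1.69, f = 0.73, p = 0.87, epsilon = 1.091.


k_inf = eta * f * p * epsilon
k_inf = 1.69 * 0.73 * 0.87 * 1.091
k_inf = 1.1710

1.1710


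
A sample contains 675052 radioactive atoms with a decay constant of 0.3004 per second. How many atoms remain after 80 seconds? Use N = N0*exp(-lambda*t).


N = N0 * exp(-lambda * t)
N = 675052 * exp(-0.3004 * 80)
N = 2.4682e-05

2.4682e-05


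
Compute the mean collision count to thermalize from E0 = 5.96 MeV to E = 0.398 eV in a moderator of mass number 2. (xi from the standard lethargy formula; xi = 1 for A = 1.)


xi = 1 + (A-1)^2/(2A)*ln((A-1)/(A+1)) = 0.7253469 (for A = 2)
n = ln(E0/E) / xi
n = ln(5.96e6 / 0.398) / 0.7253469
n = ln(1.497487e+07) / 0.7253469 = 22.778

22.778


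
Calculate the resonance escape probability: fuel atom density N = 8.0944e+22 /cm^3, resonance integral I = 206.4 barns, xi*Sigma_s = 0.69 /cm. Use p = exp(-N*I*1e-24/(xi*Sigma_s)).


p = exp(-N * I * 1e-24 / (xi*Sigma_s))
p = exp(-8.0944e+22 * 206.4 * 1e-24 / 0.69)
p = 3.0515e-11

3.0515e-11


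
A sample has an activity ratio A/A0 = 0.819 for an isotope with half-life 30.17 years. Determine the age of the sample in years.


lambda = ln(2) / t_half = ln(2) / 30.17 = 0.02297472 /yr
t = -ln(A/A0) / lambda
t = -ln(0.819) / 0.02297472
t = 8.6909 yr

8.6909


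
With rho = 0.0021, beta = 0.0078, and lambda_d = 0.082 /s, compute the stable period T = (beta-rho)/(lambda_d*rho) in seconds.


T = (beta - rho) / (lambda_d * rho)
T = (0.0078 - 0.0021) / (0.082 * 0.0021)
T = 33.101 s

33.101


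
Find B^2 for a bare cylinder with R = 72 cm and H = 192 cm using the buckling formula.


B^2 = (2.405/R)^2 + (pi/H)^2
B^2 = (2.405/72)^2 + (pi/192)^2
B^2 = 0.0013835 /cm^2

0.0013835


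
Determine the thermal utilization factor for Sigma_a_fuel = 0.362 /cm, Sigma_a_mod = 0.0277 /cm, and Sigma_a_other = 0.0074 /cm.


f = Sigma_a_fuel / (Sigma_a_fuel + Sigma_a_mod + Sigma_a_other)
f = 0.362 / (0.362 + 0.0277 + 0.0074)
f = 0.91161

0.91161


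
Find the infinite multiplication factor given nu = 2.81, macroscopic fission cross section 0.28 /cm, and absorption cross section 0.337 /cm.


k_inf = nu * Sigma_f / Sigma_a
k_inf = 2.81 * 0.28 / 0.337
k_inf = 2.3347

2.3347


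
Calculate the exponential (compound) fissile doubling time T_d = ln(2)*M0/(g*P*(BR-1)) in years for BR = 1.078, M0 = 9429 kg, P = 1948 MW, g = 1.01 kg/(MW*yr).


Breeding gain G = BR - 1 = 1.078 - 1 = 0.078
Fissile production rate = g * P * G = 1.01 * 1948 * 0.078 = 153.46344 kg/yr
T_d = ln(2) * M0 / (g * P * G)
T_d = ln(2) * 9429 / 153.46344 = 42.588 yr

42.588


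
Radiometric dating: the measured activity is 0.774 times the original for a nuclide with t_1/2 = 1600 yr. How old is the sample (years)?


lambda = ln(2) / t_half = ln(2) / 1600 = 4.332170e-04 /yr
t = -ln(A/A0) / lambda
t = -ln(0.774) / 4.332170e-04
t = 591.35 yr

591.35


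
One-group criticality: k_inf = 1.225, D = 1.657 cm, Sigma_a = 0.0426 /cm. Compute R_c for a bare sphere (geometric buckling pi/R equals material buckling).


L^2 = D / Sigma_a = 1.657 / 0.0426 = 38.89671 cm^2
B_m^2 = (k_inf - 1) / L^2 = (1.225 - 1) / 38.89671 = 0.005784551 /cm^2
For a bare sphere: B_g = pi/R, so R_c = pi / sqrt(B_m^2)
R_c = pi / sqrt(0.005784551) = 41.306 cm

41.306


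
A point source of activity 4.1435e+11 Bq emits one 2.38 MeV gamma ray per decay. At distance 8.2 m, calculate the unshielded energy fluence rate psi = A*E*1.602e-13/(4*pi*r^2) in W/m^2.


psi = A * E * 1.602e-13 / (4*pi*r^2)
psi = 4.1435e+11 * 2.38 * 1.602e-13 / (4*pi*8.2^2)
psi = 1.8697e-04 W/m^2

1.8697e-04


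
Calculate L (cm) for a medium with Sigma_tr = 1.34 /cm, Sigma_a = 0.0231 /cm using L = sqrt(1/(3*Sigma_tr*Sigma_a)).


D = 1 / (3 * Sigma_tr) = 1 / (3 * 1.34) = 0.2487562 cm
L = sqrt(D / Sigma_a)
L = sqrt(0.2487562 / 0.0231)
L = 3.2816 cm

3.2816


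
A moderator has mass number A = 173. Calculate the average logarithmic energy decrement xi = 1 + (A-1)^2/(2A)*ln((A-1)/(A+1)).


xi = 1 + (A-1)^2/(2A) * ln((A-1)/(A+1))
xi = 1 + (173-1)^2/(2*173) * ln((173-1)/(173 +1))
xi = 0.011516

0.011516


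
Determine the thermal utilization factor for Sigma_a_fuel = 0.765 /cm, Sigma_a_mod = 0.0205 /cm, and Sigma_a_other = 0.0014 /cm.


f = Sigma_a_fuel / (Sigma_a_fuel + Sigma_a_mod + Sigma_a_other)
f = 0.765 / (0.765 + 0.0205 + 0.0014)
f = 0.97217

0.97217


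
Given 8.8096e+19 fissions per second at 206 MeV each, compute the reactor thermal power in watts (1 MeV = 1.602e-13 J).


P = fission_rate * E_MeV * 1.602e-13
P = 8.8096e+19 * 206 * 1.602e-13
P = 2.9073e+09 W

2.9073e+09


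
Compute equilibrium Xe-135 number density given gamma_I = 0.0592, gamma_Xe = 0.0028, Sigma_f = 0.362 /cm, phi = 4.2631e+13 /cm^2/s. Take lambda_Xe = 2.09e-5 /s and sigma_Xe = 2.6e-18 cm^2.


Xe_eq = (gamma_I + gamma_Xe) * Sigma_f * phi / (lambda_Xe + sigma_Xe * phi)
Numerator = (0.0592 + 0.0028) * 0.362 * 4.2631e+13 = 9.568102e+11
Denominator = 2.09e-5 + 2.6e-18 * 4.2631e+13 = 1.317406e-04
Xe_eq = 9.568102e+11 / 1.317406e-04 = 7.2628e+15 /cm^3

7.2628e+15


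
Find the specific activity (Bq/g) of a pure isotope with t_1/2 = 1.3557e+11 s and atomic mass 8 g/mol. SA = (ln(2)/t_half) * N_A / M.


lambda = ln(2) / t_half = ln(2) / 1.3557e+11 = 5.112836e-12 /s
SA = lambda * N_A / M
SA = 5.112836e-12 * 6.022e23 / 8
SA = 3.8487e+11 Bq/g

3.8487e+11


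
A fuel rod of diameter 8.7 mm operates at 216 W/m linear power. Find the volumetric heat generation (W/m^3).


r = D / 2 / 1000 = 8.7 / 2 / 1000 = 0.00435 m
q''' = q' / (pi * r^2)
q''' = 216 / (pi * 0.00435^2)
q''' = 3.6335e+06 W/m^3

3.6335e+06


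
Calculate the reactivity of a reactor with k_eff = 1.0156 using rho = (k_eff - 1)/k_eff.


rho = (k_eff - 1) / k_eff
rho = (1.0156 - 1) / 1.0156
rho = 0.015360

0.015360


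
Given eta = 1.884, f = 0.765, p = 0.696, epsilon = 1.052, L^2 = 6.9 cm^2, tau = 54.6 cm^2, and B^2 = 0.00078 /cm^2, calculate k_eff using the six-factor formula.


k_inf = eta*f*p*eps = 1.884*0.765*0.696*1.052 = 1.055279
P_TNL = 1/(1 + L^2*B^2) = 1/(1 + 6.9*0.00078) = 0.9946468
P_FNL = exp(-B^2*tau) = exp(-0.00078*54.6) = 0.9583061
k_eff = k_inf * P_TNL * P_FNL = 1.055279 * 0.9946468 * 0.9583061
k_eff = 1.0059

1.0059


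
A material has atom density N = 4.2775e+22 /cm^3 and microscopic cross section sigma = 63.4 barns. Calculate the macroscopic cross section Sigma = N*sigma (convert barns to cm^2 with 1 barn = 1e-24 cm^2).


Sigma = N * sigma_barns * 1e-24
Sigma = 4.2775e+22 * 63.4 * 1e-24
Sigma = 2.7119 /cm

2.7119


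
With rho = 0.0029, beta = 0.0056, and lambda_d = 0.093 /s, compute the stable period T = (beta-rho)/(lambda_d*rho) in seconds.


T = (beta - rho) / (lambda_d * rho)
T = (0.0056 - 0.0029) / (0.093 * 0.0029)
T = 10.011 s

10.011


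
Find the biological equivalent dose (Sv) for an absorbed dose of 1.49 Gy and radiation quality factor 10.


H = D * Q
H = 1.49 * 10
H = 14.900 Sv

14.900


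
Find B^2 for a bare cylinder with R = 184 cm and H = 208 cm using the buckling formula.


B^2 = (2.405/R)^2 + (pi/H)^2
B^2 = (2.405/184)^2 + (pi/208)^2
B^2 = 3.9897e-04 /cm^2

3.9897e-04


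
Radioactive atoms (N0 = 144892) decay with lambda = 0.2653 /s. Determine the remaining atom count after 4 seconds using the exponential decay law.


N = N0 * exp(-lambda * t)
N = 144892 * exp(-0.2653 * 4)
N = 50138

50138


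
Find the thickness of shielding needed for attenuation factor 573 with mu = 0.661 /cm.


x = ln(factor) / mu
x = ln(573) / 0.661
x = 9.6080 cm

9.6080


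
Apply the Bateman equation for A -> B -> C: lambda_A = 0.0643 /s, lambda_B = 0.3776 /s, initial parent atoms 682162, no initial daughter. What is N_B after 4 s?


N_B(t) = lambda_A * N_A0 / (lambda_B - lambda_A) * [exp(-lambda_A*t) - exp(-lambda_B*t)]
exp(-0.0643*4) = 0.7732136; exp(-0.3776*4) = 0.2208216
N_B = 0.0643 * 682162 / (0.3776 - 0.0643) * (0.7732136 - 0.2208216)
N_B = 77337

77337


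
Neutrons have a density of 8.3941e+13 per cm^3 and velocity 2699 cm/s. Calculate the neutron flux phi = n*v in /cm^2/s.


phi = n * v
phi = 8.3941e+13 * 2699
phi = 2.2656e+17 /cm^2/s

2.2656e+17


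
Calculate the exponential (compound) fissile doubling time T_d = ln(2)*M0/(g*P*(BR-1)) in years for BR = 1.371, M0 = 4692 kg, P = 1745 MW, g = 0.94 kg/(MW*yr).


Breeding gain G = BR - 1 = 1.371 - 1 = 0.371
Fissile production rate = g * P * G = 0.94 * 1745 * 0.371 = 608.5513 kg/yr
T_d = ln(2) * M0 / (g * P * G)
T_d = ln(2) * 4692 / 608.5513 = 5.3442 yr

5.3442


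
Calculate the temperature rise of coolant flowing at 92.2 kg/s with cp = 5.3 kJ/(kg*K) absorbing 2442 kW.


dT = Q / (m_dot * cp)
dT = 2442 / (92.2 * 5.3)
dT = 4.9973 C

4.9973


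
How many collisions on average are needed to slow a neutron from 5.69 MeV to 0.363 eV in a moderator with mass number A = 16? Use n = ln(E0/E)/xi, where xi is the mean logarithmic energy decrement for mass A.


xi = 1 + (A-1)^2/(2A)*ln((A-1)/(A+1)) = 0.1199467 (for A = 16)
n = ln(E0/E) / xi
n = ln(5.69e6 / 0.363) / 0.1199467
n = ln(1.567493e+07) / 0.1199467 = 138.12

138.12


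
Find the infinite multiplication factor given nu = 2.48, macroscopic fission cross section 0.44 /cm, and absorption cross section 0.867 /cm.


k_inf = nu * Sigma_f / Sigma_a
k_inf = 2.48 * 0.44 / 0.867
k_inf = 1.2586

1.2586


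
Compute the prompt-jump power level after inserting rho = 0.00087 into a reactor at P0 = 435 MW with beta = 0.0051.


P1/P0 = beta / (beta - rho)
P1/P0 = 0.0051 / (0.0051 - 0.00087) = 1.205674
P1 = 435 * 1.205674 = 524.47 MW

524.47


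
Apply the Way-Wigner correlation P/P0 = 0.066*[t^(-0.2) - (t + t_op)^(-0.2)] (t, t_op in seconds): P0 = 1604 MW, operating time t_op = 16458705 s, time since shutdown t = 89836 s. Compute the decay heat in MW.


P/P0 = 0.066 * [t^(-0.2) - (t + t_op)^(-0.2)]
P/P0 = 0.066 * [89836^(-0.2) - (89836 + 16458705)^(-0.2)]
P/P0 = 0.066 * [0.1021668 - 0.03599549] = 0.004367306
P = 1604 * 0.004367306 = 7.0052 MW

7.0052


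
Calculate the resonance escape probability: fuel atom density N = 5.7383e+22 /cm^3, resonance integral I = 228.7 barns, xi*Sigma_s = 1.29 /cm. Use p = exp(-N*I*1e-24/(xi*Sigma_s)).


p = exp(-N * I * 1e-24 / (xi*Sigma_s))
p = exp(-5.7383e+22 * 228.7 * 1e-24 / 1.29)
p = 3.8178e-05

3.8178e-05
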